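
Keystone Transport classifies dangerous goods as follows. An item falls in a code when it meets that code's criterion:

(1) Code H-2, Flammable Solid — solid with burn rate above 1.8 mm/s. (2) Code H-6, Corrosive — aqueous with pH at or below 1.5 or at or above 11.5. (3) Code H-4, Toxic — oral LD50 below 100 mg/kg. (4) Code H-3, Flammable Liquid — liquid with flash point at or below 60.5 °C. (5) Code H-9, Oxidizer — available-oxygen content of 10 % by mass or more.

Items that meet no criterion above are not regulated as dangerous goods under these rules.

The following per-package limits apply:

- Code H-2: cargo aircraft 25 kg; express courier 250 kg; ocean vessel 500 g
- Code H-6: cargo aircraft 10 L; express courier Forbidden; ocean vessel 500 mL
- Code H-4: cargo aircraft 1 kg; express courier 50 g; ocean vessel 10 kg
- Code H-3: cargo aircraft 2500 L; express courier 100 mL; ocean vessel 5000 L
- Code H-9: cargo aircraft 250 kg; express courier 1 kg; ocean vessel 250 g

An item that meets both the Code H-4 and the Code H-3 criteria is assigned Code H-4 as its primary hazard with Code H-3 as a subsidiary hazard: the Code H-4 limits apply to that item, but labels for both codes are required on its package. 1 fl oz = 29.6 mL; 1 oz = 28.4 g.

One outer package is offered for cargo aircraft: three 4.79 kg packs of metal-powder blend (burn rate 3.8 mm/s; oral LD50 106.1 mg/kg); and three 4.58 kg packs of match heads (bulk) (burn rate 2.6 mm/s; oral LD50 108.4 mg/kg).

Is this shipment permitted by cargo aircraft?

With burn rate 3.8 mm/s (> 1.8 mm/s), the metal-powder blend falls in Code H-2.
Match heads (bulk): burn rate 2.6 mm/s > 1.8 mm/s → Code H-2 (Flammable Solid).
Code H-2 net quantity: (three 4.79 kg packs = 14.37 kg) + (three 4.58 kg packs = 13.74 kg) = 28.11 kg.
28.11 kg > 25 kg (cargo aircraft limit, Code H-2) — over the limit.

No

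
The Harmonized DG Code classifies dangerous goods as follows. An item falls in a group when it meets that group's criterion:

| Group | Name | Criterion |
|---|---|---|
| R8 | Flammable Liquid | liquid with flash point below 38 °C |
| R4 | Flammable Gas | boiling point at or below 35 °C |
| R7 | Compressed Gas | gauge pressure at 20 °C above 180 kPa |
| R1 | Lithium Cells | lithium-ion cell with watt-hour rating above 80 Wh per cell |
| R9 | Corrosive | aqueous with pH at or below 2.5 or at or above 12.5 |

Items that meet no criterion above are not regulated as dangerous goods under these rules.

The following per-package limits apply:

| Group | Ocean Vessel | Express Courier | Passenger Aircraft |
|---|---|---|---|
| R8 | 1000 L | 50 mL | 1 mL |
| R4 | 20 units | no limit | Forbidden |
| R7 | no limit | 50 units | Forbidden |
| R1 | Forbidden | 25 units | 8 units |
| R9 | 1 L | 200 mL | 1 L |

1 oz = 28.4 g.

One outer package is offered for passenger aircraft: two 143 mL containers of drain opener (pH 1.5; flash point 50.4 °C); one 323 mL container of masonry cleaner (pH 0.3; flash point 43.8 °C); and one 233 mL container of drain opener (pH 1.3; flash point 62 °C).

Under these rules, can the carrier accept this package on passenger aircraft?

Yes

pH 1.5 meets the Group R9 criterion (Corrosive), so the drain opener is Group R9.
The masonry cleaner has pH 0.3, which is ≤ 2.5, so it is Group R9 (Corrosive).
The drain opener has pH 1.3, which is ≤ 2.5, so it is Group R9 (Corrosive).
Total Group R9: (two 143 mL containers = 286 mL) + 323 mL + 233 mL = 842 mL.
842 mL ≤ 1 L (passenger aircraft limit, Group R9) — within limit.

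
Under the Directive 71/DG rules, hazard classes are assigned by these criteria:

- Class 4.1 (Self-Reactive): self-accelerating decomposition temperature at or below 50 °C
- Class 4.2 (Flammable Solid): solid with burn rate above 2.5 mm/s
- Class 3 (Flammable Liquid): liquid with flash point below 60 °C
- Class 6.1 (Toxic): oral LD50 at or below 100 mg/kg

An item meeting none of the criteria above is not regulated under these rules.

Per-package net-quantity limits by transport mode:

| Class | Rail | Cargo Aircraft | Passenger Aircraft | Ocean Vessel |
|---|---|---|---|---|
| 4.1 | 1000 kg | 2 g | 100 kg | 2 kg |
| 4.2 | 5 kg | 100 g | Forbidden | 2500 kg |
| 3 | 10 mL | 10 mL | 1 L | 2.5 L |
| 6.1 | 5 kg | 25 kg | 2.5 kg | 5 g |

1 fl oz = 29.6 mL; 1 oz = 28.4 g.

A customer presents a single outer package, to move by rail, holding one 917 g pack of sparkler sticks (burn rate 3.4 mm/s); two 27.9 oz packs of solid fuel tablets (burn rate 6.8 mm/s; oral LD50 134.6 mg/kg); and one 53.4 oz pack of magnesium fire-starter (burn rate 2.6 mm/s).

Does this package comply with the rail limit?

Yes

Sparkler sticks: burn rate 3.4 mm/s > 2.5 mm/s → Class 4.2 (Flammable Solid).
The solid fuel tablets have burn rate 6.8 mm/s, which is > 2.5 mm/s, so they are Class 4.2 (Flammable Solid).
The magnesium fire-starter has burn rate 2.6 mm/s, which is > 2.5 mm/s, so it is Class 4.2 (Flammable Solid).
Total Class 4.2: 917 g + (two 27.9 oz packs = 1584.72 g) + (one 53.4 oz pack = 1516.56 g) = 4018.28 g.
That is within the Class 4.2 rail limit of 5 kg.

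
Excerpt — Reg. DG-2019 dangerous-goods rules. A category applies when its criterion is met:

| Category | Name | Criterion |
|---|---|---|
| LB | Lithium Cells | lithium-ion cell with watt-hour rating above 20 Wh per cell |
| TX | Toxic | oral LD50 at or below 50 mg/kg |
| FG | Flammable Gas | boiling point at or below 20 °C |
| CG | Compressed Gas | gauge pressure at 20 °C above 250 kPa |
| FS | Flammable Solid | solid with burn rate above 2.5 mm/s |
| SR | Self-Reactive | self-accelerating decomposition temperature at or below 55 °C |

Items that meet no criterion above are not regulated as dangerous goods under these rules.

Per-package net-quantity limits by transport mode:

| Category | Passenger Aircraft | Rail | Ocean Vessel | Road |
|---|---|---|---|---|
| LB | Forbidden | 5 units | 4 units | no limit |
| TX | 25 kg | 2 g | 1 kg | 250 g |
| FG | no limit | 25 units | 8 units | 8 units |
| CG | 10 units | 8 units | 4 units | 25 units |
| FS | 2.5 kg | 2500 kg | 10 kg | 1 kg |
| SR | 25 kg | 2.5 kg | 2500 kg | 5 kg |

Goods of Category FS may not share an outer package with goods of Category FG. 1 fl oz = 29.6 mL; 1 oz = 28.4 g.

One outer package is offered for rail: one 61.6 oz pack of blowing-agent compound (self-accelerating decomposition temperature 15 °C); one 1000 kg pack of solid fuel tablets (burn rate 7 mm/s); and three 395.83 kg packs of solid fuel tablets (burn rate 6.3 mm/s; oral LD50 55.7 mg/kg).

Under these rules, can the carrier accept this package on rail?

Yes

With self-accelerating decomposition temperature 15 °C (≤ 55 °C), the blowing-agent compound falls in Category SR.
The solid fuel tablets have burn rate 7 mm/s, which is > 2.5 mm/s, so they are Category FS (Flammable Solid).
Solid fuel tablets: burn rate 6.3 mm/s > 2.5 mm/s → Category FS (Flammable Solid).
Total Category FS: 1000 kg + (three 395.83 kg packs = 1187.49 kg) = 2187.49 kg.
2187.49 kg is within the rail limit of 2500 kg for Category FS.
Category SR quantity: one 61.6 oz pack = 1749.44 g.
1749.44 g is within the rail limit of 2.5 kg for Category SR.
The segregation rule (Category FS with Category FG) does not apply to Category FS with Category SR.
Every hazard category is within its rail limit and no segregation rule is violated.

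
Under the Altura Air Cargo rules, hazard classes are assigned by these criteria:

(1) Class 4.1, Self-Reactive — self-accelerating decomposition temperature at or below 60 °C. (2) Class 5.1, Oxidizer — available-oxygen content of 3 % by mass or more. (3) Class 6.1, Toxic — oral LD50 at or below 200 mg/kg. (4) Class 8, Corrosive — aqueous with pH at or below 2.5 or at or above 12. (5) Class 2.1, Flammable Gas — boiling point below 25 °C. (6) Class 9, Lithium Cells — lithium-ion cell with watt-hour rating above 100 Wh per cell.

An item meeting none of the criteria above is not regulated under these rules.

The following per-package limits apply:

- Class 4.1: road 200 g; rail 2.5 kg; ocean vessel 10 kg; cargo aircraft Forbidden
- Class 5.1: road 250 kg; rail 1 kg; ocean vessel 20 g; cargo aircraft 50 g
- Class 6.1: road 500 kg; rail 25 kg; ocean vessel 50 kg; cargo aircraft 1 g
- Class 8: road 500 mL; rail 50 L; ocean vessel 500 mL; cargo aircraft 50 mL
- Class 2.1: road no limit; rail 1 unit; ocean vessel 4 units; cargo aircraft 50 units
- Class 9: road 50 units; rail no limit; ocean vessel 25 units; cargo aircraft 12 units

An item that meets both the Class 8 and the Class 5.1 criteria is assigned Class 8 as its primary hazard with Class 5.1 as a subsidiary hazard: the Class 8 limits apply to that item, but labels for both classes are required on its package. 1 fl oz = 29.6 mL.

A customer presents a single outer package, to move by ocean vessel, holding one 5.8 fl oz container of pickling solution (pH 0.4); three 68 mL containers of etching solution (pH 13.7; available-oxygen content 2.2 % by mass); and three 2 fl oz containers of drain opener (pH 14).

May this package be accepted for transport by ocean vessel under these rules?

The pickling solution has pH 0.4, which is ≤ 2.5, so it is Class 8 (Corrosive).
The etching solution has pH 13.7, which is ≥ 12, so it is Class 8 (Corrosive).
With pH 14 (≥ 12), the drain opener falls in Class 8.
Total Class 8: (one 5.8 fl oz container = 171.68 mL) + (three 68 mL containers = 204 mL) + (three 2 fl oz containers = 177.6 mL) = 553.28 mL.
That exceeds the Class 8 ocean vessel limit of 500 mL.

No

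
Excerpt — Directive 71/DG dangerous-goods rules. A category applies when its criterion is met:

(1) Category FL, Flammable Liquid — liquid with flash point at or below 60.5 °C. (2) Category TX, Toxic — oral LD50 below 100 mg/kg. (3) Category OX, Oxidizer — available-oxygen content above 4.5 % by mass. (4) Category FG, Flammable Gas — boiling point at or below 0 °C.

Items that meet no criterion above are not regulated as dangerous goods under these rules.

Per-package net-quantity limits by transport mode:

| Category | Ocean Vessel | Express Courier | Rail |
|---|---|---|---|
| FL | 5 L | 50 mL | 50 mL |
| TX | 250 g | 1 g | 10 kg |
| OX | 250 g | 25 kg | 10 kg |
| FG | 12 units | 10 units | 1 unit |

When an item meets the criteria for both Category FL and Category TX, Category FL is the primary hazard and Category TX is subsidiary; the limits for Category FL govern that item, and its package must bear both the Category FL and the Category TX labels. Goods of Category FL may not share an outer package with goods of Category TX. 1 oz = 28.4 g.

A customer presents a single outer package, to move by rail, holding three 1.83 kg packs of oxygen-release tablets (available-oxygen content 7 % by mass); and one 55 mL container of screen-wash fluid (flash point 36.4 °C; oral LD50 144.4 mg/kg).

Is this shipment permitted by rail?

No

With available-oxygen content 7 % by mass (> 4.5 % by mass), the oxygen-release tablets fall in Category OX.
Flash point 36.4 °C meets the Category FL criterion (Flammable Liquid), so the screen-wash fluid is Category FL.
Category FL quantity: 55 mL.
That exceeds the Category FL rail limit of 50 mL.
Category OX quantity: three 1.83 kg packs = 5.49 kg.
That is within the Category OX rail limit of 10 kg.
The segregation rule (Category FL with Category TX) does not apply to Category FL with Category OX.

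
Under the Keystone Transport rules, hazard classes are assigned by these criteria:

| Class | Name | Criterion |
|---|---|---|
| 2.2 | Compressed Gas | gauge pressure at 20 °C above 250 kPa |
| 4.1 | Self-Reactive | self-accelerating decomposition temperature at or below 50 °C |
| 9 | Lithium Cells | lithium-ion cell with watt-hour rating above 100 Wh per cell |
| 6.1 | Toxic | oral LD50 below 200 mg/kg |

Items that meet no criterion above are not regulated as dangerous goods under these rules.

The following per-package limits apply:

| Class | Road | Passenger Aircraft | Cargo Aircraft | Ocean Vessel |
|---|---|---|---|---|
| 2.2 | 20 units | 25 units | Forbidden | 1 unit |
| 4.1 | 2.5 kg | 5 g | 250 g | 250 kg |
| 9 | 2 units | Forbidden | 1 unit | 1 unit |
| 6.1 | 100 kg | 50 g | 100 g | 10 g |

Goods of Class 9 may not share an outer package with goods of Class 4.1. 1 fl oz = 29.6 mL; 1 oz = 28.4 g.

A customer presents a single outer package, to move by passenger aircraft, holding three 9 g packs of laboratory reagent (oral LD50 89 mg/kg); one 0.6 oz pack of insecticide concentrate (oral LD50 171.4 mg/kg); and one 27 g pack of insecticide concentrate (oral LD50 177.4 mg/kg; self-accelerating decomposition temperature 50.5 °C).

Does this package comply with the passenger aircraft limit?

Laboratory reagent: oral LD50 89 mg/kg < 200 mg/kg → Class 6.1 (Toxic).
With oral LD50 171.4 mg/kg (< 200 mg/kg), the insecticide concentrate falls in Class 6.1.
Insecticide concentrate: oral LD50 177.4 mg/kg < 200 mg/kg → Class 6.1 (Toxic).
Total Class 6.1: (three 9 g packs = 27 g) + (one 0.6 oz pack = 17.04 g) + 27 g = 71.04 g.
71.04 g exceeds the passenger aircraft limit of 50 g for Class 6.1.

No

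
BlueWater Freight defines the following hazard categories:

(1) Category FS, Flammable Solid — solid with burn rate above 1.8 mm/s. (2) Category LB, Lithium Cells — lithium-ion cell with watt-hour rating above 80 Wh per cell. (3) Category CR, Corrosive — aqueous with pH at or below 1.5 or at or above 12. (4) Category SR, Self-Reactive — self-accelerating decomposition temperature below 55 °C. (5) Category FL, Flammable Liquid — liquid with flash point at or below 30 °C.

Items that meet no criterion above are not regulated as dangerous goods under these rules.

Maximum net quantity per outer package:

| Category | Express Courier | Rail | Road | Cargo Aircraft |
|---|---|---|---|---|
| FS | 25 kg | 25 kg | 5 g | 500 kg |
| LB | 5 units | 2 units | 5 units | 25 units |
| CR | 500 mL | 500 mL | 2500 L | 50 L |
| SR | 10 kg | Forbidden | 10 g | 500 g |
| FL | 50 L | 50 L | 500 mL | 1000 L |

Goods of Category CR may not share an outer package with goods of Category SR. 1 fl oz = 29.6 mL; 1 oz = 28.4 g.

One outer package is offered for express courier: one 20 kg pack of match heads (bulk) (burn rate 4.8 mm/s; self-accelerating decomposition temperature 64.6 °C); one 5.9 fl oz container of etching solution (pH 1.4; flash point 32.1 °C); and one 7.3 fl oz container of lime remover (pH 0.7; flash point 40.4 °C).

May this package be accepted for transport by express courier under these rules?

Yes

The match heads (bulk) have burn rate 4.8 mm/s, which is > 1.8 mm/s, so they are Category FS (Flammable Solid).
With pH 1.4 (≤ 1.5), the etching solution falls in Category CR.
Lime remover: pH 0.7 ≤ 1.5 → Category CR (Corrosive).
Category CR net quantity: (one 5.9 fl oz container = 174.64 mL) + (one 7.3 fl oz container = 216.08 mL) = 390.72 mL.
That is within the Category CR express courier limit of 500 mL.
Category FS quantity: 20 kg.
20 kg ≤ 25 kg (express courier limit, Category FS) — within limit.
The segregation rule (Category CR with Category SR) does not apply to Category CR with Category FS.
Every hazard category is within its express courier limit and no segregation rule is violated.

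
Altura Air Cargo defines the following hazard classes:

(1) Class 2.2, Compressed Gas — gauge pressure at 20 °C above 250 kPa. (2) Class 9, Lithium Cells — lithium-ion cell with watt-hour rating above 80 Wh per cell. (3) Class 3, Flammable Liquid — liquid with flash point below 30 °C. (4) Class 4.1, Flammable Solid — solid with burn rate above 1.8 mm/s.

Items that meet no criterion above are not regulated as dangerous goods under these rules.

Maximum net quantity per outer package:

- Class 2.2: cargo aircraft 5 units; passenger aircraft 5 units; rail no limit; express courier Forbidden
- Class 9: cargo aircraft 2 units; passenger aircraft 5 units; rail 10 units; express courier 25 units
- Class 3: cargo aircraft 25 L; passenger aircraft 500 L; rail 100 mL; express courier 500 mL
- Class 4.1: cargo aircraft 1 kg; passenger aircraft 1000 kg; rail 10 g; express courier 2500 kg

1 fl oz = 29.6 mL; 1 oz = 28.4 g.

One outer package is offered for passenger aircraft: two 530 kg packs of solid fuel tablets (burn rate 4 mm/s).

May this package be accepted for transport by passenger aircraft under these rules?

Solid fuel tablets: burn rate 4 mm/s > 1.8 mm/s → Class 4.1 (Flammable Solid).
Class 4.1 quantity: two 530 kg packs = 1060 kg.
That exceeds the Class 4.1 passenger aircraft limit of 1000 kg.

No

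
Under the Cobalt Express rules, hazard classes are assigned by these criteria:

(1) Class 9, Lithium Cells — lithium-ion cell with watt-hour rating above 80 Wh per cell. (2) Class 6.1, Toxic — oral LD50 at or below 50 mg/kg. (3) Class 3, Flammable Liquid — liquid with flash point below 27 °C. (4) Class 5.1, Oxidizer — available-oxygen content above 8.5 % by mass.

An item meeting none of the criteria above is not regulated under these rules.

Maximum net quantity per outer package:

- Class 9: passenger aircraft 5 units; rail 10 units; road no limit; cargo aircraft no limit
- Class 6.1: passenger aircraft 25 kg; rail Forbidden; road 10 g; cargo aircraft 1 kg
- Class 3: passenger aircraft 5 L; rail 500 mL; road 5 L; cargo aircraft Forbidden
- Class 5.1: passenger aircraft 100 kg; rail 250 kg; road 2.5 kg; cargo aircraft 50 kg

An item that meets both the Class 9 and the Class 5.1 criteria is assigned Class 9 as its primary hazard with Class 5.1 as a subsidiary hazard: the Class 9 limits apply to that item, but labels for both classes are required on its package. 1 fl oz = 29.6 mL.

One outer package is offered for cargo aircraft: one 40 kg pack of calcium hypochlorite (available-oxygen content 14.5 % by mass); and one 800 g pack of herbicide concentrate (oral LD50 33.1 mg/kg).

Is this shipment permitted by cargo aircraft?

Available-oxygen content 14.5 % by mass meets the Class 5.1 criterion (Oxidizer), so the calcium hypochlorite is Class 5.1.
Herbicide concentrate: oral LD50 33.1 mg/kg ≤ 50 mg/kg → Class 6.1 (Toxic).
Class 6.1 quantity: 800 g.
800 g ≤ 1 kg (cargo aircraft limit, Class 6.1) — within limit.
Class 5.1 quantity: 40 kg.
That is within the Class 5.1 cargo aircraft limit of 50 kg.
Every hazard class is within its cargo aircraft limit and no segregation rule is violated.

Yes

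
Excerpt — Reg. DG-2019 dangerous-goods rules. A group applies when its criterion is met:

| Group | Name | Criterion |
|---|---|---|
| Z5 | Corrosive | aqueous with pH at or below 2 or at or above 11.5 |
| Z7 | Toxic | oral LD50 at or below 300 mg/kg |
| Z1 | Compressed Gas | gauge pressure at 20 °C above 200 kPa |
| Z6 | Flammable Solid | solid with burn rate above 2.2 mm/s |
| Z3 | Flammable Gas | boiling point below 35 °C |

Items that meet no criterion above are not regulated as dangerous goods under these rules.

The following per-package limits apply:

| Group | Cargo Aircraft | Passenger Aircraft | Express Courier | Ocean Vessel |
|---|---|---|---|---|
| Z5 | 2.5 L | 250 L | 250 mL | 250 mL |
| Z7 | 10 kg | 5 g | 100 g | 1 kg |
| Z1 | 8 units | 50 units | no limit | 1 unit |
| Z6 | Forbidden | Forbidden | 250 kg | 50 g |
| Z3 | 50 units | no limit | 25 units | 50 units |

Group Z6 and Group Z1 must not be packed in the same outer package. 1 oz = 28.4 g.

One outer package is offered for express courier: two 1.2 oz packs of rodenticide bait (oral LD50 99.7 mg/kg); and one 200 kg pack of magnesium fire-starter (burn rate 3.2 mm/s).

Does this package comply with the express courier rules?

The rodenticide bait has oral LD50 99.7 mg/kg, which is ≤ 300 mg/kg, so it is Group Z7 (Toxic).
Burn rate 3.2 mm/s meets the Group Z6 criterion (Flammable Solid), so the magnesium fire-starter is Group Z6.
Group Z6 quantity: 200 kg.
200 kg ≤ 250 kg (express courier limit, Group Z6) — within limit.
Group Z7 quantity: two 1.2 oz packs = 68.16 g.
68.16 g is within the express courier limit of 100 g for Group Z7.
The segregation rule (Group Z6 with Group Z1) does not apply to Group Z6 with Group Z7.
Every hazard group is within its express courier limit and no segregation rule is violated.

Yes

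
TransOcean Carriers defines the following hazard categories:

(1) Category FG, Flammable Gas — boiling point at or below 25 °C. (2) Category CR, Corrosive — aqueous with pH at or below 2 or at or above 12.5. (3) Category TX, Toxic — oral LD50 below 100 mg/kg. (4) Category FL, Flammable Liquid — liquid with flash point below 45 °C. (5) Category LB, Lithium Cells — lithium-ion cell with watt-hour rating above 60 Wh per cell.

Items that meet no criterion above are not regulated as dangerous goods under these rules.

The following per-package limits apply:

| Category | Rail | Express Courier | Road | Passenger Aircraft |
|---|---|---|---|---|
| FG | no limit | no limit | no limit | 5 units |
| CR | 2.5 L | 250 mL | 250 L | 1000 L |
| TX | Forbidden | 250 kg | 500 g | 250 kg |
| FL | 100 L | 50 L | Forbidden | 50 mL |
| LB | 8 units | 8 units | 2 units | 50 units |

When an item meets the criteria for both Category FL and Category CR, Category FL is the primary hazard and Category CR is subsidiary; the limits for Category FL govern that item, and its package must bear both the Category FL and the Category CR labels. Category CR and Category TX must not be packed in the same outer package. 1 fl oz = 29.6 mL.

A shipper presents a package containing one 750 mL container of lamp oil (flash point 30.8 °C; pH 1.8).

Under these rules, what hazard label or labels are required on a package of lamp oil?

Lamp oil: flash point 30.8 °C < 45 °C → Category FL (Flammable Liquid).
pH 1.8 meets the Category CR criterion (Corrosive), so the lamp oil is Category CR.
By the precedence rule Category FL is primary and Category CR is subsidiary, and that rule requires both labels on the package.

Category CR and FL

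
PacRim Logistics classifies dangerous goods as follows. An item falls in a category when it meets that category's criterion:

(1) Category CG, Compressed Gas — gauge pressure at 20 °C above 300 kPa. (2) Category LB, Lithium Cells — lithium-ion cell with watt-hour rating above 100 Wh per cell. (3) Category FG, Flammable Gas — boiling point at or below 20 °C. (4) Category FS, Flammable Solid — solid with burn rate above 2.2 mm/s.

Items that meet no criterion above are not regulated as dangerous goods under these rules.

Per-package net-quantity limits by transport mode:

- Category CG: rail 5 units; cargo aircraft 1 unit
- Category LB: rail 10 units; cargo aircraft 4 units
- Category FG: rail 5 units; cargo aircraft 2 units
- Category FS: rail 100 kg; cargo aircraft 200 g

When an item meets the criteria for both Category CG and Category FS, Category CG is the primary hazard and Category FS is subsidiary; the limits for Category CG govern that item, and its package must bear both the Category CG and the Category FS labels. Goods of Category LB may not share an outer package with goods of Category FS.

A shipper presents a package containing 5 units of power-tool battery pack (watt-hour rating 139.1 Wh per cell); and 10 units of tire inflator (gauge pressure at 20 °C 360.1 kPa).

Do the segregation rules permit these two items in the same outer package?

Yes

Watt-hour rating 139.1 Wh per cell meets the Category LB criterion (Lithium Cells), so the power-tool battery pack is Category LB.
Tire inflator: gauge pressure at 20 °C 360.1 kPa > 300 kPa → Category CG (Compressed Gas).
No segregation rule bars Category LB with Category CG.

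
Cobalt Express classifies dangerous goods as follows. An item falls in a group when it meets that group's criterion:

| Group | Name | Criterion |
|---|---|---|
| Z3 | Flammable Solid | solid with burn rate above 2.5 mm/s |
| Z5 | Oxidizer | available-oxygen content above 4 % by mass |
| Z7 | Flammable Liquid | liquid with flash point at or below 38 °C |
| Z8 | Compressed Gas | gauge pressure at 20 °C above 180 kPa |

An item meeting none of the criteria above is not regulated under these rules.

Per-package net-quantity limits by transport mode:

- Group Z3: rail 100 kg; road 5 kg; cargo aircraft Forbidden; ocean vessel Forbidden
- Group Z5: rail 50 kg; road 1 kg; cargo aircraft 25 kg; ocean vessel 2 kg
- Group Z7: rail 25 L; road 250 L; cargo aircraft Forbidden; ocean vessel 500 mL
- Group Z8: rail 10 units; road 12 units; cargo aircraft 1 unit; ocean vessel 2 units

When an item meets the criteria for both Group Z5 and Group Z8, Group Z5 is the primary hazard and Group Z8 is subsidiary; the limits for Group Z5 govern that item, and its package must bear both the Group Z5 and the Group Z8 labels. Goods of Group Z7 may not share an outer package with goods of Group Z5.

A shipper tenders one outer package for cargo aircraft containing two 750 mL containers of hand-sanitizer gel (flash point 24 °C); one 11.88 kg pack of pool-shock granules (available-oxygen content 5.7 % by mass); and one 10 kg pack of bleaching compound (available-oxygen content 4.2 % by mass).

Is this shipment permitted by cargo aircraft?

No

With flash point 24 °C (≤ 38 °C), the hand-sanitizer gel falls in Group Z7.
With available-oxygen content 5.7 % by mass (> 4 % by mass), the pool-shock granules fall in Group Z5.
With available-oxygen content 4.2 % by mass (> 4 % by mass), the bleaching compound falls in Group Z5.
Group Z7 quantity: two 750 mL containers = 1.5 L.
Group Z7 is Forbidden by cargo aircraft.
Group Z5 net quantity: 11.88 kg + 10 kg = 21.88 kg.
21.88 kg ≤ 25 kg (cargo aircraft limit, Group Z5) — within limit.
Group Z7 and Group Z5 may not share an outer package.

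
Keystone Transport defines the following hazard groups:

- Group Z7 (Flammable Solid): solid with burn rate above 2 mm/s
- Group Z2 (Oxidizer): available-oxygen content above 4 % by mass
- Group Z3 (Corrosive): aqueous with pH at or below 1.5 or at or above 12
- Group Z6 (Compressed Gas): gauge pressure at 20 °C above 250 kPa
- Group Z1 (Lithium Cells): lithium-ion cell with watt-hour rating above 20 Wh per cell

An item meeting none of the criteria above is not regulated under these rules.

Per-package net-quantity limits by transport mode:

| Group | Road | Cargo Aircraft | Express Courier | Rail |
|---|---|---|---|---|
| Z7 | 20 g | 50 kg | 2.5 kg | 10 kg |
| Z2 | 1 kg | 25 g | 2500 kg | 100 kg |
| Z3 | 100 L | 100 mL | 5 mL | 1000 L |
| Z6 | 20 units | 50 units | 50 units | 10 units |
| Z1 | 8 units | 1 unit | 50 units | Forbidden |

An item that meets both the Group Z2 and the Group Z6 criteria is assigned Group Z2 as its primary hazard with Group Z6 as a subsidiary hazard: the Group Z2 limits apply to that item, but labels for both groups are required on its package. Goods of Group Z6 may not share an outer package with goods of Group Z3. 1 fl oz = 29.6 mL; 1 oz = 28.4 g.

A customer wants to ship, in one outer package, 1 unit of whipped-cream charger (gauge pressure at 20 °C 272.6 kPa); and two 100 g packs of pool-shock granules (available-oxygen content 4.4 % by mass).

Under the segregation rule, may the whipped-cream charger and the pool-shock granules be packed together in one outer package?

With gauge pressure at 20 °C 272.6 kPa (> 250 kPa), the whipped-cream charger falls in Group Z6.
With available-oxygen content 4.4 % by mass (> 4 % by mass), the pool-shock granules fall in Group Z2.
No segregation rule bars Group Z6 with Group Z2.

Yes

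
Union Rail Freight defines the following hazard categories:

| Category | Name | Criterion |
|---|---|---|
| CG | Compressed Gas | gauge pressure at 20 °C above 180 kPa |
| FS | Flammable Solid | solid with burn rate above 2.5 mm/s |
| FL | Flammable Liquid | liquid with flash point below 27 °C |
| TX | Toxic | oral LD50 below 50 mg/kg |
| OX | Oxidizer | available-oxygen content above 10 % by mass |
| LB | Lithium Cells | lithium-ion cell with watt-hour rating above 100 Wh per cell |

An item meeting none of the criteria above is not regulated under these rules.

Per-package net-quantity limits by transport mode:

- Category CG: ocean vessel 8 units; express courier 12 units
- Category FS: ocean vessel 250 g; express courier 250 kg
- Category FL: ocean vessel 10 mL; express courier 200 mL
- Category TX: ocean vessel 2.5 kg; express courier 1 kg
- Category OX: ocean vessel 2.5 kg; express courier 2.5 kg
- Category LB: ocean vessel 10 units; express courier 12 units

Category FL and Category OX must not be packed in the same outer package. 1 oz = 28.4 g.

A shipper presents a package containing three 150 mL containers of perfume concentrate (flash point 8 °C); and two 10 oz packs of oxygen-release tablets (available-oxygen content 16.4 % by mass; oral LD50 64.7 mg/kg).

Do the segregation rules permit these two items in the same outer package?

With flash point 8 °C (< 27 °C), the perfume concentrate falls in Category FL.
Oxygen-release tablets: available-oxygen content 16.4 % by mass > 10 % by mass → Category OX (Oxidizer).
Category FL and Category OX may not share an outer package.

No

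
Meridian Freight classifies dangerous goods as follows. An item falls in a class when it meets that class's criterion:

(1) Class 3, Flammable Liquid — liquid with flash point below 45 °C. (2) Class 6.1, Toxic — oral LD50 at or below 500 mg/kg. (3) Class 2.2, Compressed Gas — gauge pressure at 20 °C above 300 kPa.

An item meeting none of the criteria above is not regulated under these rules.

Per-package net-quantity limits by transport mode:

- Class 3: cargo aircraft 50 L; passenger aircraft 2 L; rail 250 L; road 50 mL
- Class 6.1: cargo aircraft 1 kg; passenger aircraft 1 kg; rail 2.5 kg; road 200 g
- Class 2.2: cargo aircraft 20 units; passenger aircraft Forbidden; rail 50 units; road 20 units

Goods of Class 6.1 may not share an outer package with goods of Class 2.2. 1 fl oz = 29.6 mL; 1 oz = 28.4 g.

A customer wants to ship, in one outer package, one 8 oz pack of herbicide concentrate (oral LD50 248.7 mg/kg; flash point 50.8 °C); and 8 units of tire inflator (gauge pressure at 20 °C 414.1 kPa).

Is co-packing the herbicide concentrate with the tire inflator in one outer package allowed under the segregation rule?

No

Oral LD50 248.7 mg/kg meets the Class 6.1 criterion (Toxic), so the herbicide concentrate is Class 6.1.
The tire inflator has gauge pressure at 20 °C 414.1 kPa, which is > 300 kPa, so it is Class 2.2 (Compressed Gas).
Class 6.1 and Class 2.2 may not share an outer package.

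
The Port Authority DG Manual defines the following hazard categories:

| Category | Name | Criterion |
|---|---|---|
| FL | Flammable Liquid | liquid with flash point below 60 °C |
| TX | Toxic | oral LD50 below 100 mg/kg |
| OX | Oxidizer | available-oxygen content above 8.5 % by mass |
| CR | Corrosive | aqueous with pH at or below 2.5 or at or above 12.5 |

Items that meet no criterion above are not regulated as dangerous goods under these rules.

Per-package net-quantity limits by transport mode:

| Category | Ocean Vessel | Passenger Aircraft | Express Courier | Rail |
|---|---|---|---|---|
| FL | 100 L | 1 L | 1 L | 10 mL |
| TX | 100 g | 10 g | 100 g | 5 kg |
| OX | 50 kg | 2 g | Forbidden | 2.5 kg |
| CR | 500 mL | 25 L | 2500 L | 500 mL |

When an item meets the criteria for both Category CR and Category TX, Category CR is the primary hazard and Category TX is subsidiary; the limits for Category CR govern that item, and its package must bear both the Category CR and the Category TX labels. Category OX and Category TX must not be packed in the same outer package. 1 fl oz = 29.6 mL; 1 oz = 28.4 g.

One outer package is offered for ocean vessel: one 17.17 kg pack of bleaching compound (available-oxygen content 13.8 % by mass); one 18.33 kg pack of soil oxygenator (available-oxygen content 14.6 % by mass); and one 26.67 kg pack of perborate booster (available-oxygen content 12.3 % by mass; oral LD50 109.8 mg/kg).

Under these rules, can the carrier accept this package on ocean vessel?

With available-oxygen content 13.8 % by mass (> 8.5 % by mass), the bleaching compound falls in Category OX.
With available-oxygen content 14.6 % by mass (> 8.5 % by mass), the soil oxygenator falls in Category OX.
With available-oxygen content 12.3 % by mass (> 8.5 % by mass), the perborate booster falls in Category OX.
Category OX net quantity: 17.17 kg + 18.33 kg + 26.67 kg = 62.17 kg.
That exceeds the Category OX ocean vessel limit of 50 kg.

No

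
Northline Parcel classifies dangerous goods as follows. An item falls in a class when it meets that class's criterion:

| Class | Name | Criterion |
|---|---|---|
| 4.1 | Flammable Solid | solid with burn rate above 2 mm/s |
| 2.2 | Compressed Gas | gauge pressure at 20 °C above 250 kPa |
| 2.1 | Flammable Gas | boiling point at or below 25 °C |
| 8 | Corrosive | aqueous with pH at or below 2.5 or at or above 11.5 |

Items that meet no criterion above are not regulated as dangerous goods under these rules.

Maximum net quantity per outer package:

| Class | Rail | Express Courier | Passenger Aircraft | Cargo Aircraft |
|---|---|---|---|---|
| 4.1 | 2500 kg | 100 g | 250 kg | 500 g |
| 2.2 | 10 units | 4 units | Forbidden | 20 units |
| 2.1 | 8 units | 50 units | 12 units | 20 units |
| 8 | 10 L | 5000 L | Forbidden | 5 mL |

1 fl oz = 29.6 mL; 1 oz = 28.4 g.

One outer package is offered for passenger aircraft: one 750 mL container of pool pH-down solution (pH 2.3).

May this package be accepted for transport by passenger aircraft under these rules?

Pool pH-down solution: pH 2.3 ≤ 2.5 → Class 8 (Corrosive).
Class 8 quantity: 750 mL.
By passenger aircraft, Class 8 is Forbidden regardless of quantity.

No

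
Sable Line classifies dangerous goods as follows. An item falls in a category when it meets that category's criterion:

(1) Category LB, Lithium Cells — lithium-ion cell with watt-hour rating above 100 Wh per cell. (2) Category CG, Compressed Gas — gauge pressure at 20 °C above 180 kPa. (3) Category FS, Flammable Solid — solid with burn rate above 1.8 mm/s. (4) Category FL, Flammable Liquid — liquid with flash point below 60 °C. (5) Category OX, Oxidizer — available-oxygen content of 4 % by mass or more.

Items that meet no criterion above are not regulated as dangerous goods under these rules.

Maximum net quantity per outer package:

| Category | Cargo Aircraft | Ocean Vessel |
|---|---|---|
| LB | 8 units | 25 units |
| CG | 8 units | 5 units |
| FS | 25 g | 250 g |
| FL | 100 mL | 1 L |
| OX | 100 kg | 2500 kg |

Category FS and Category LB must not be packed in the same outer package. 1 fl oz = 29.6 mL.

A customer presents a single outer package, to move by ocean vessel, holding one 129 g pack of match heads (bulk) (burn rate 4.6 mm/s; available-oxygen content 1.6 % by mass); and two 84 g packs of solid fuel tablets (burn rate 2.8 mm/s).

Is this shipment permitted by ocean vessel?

No

Match heads (bulk): burn rate 4.6 mm/s > 1.8 mm/s → Category FS (Flammable Solid).
Solid fuel tablets: burn rate 2.8 mm/s > 1.8 mm/s → Category FS (Flammable Solid).
Total Category FS: 129 g + (two 84 g packs = 168 g) = 297 g.
297 g exceeds the ocean vessel limit of 250 g for Category FS.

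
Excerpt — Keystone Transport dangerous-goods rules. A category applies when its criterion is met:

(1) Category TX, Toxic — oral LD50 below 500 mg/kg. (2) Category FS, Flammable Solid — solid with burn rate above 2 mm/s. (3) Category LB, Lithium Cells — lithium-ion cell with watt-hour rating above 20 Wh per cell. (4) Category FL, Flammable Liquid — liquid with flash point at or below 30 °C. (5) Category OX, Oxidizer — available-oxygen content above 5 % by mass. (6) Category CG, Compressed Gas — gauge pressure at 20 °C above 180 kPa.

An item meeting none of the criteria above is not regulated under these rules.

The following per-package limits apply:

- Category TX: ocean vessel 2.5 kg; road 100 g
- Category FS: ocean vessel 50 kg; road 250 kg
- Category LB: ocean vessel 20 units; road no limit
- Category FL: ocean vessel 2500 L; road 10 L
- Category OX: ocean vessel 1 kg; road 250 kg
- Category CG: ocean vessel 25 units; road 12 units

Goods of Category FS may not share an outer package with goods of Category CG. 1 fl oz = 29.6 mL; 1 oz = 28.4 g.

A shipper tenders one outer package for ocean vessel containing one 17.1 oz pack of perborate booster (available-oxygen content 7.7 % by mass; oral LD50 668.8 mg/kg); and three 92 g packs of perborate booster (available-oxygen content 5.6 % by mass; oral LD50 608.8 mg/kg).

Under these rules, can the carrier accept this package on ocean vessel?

Available-oxygen content 7.7 % by mass meets the Category OX criterion (Oxidizer), so the perborate booster is Category OX.
With available-oxygen content 5.6 % by mass (> 5 % by mass), the perborate booster falls in Category OX.
Total Category OX: (one 17.1 oz pack = 485.64 g) + (three 92 g packs = 276 g) = 761.64 g.
761.64 g is within the ocean vessel limit of 1 kg for Category OX.

Yes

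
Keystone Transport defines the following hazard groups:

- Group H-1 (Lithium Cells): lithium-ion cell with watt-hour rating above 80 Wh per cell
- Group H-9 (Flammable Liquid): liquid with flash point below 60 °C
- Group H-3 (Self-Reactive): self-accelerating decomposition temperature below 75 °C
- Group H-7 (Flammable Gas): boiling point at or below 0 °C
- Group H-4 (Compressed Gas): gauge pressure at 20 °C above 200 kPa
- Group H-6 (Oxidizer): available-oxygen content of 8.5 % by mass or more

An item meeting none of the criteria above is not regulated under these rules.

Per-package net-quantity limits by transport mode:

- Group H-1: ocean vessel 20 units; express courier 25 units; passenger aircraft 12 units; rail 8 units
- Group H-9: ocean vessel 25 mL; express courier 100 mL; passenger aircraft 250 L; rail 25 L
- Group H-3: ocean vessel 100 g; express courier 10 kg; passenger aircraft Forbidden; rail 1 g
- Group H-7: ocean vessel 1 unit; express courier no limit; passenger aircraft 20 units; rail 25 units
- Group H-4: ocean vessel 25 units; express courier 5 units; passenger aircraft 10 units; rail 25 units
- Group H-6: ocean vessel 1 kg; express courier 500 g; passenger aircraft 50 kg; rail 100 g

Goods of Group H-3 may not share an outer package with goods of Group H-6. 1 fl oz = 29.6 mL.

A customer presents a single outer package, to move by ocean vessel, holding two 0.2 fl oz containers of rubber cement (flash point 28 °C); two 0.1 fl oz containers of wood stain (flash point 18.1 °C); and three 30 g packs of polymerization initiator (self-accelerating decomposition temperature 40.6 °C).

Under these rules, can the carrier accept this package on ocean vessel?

Yes

Flash point 28 °C meets the Group H-9 criterion (Flammable Liquid), so the rubber cement is Group H-9.
With flash point 18.1 °C (< 60 °C), the wood stain falls in Group H-9.
Self-accelerating decomposition temperature 40.6 °C meets the Group H-3 criterion (Self-Reactive), so the polymerization initiator is Group H-3.
Group H-9 net quantity: (two 0.2 fl oz containers = 11.84 mL) + (two 0.1 fl oz containers = 5.92 mL) = 17.76 mL.
17.76 mL ≤ 25 mL (ocean vessel limit, Group H-9) — within limit.
Group H-3 quantity: three 30 g packs = 90 g.
That is within the Group H-3 ocean vessel limit of 100 g.
The segregation rule (Group H-3 with Group H-6) does not apply to Group H-9 with Group H-3.
Every hazard group is within its ocean vessel limit and no segregation rule is violated.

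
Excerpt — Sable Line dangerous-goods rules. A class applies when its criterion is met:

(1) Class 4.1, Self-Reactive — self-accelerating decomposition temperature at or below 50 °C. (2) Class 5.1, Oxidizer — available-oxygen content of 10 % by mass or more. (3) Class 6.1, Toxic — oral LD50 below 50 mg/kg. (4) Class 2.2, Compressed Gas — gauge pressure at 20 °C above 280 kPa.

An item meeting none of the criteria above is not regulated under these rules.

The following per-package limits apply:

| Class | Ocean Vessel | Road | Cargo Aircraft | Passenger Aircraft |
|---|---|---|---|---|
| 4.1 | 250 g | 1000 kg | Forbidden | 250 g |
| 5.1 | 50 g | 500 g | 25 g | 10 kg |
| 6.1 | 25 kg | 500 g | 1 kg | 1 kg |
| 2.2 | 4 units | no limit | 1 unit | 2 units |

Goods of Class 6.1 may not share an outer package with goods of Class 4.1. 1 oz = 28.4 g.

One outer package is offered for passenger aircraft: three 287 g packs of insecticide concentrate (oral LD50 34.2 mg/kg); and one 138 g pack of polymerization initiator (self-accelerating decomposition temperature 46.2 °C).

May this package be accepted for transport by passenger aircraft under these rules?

No

Oral LD50 34.2 mg/kg meets the Class 6.1 criterion (Toxic), so the insecticide concentrate is Class 6.1.
Polymerization initiator: self-accelerating decomposition temperature 46.2 °C ≤ 50 °C → Class 4.1 (Self-Reactive).
Class 6.1 quantity: three 287 g packs = 861 g.
861 g is within the passenger aircraft limit of 1 kg for Class 6.1.
Class 4.1 quantity: 138 g.
That is within the Class 4.1 passenger aircraft limit of 250 g.
Class 6.1 and Class 4.1 may not share an outer package.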